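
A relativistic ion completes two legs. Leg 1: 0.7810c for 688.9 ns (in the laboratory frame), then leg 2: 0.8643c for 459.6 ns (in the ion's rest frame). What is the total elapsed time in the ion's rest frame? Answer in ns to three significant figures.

Leg 1: γ = 1/√(1 − 0.7810²) = 1/√0.3900 = 1.601; τ_1 = 688.9/1.601 = 430.2 ns.
Leg 2: 459.6 ns is already measured in the ion's rest frame.
Total: 430.2 + 459.6 ns.

τ = 890 ns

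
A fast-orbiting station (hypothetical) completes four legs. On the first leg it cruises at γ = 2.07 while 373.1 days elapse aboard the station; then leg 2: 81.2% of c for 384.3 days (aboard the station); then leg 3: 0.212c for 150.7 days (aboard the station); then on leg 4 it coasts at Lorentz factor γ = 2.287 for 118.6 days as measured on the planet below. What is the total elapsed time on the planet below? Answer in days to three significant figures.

Δt = 1700 days

Leg 1: γ = 2.07; Δt_1 = 2.070 × 373.1 = 772.3 days.
Leg 2: β = 0.812; γ = 1/√(1 − 0.812²) = 1/√0.3407 = 1.713; Δt_2 = 1.713 × 384.3 = 658.4 days.
Leg 3: γ = 1/√(1 − 0.212²) = 1/√0.9551 = 1.023; Δt_3 = 1.023 × 150.7 = 154.2 days.
Leg 4: 118.6 days is already measured on the planet below.
Total: 772.3 + 658.4 + 154.2 + 118.6 days.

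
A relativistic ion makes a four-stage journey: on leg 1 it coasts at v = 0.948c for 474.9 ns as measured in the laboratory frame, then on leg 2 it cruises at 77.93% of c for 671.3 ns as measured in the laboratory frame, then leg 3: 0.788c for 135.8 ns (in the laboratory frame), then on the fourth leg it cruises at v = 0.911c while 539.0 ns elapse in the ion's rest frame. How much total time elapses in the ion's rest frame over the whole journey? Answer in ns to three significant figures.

τ = 1190 ns

Leg 1: γ = 1/√(1 − 0.948²) = 1/√0.1013 = 3.142; τ_1 = 474.9/3.142 = 151.1 ns.
Leg 2: β = 0.7793; γ = 1/√(1 − 0.7793²) = 1/√0.3927 = 1.596; τ_2 = 671.3/1.596 = 420.7 ns.
Leg 3: γ = 1/√(1 − 0.788²) = 1/√0.3791 = 1.624; τ_3 = 135.8/1.624 = 83.61 ns.
Leg 4: 539.0 ns is already measured in the ion's rest frame.
Total: 151.1 + 420.7 + 83.61 + 539.0 ns.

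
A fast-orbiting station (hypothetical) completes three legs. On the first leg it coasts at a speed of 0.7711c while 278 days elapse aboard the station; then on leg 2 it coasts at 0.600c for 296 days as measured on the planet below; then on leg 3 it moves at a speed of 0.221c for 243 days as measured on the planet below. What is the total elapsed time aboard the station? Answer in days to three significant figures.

Leg 1: 278 days is already measured aboard the station.
Leg 2: γ = 1/√(1 − 0.600²) = 5/4 = 1.250; τ_2 = 296/1.250 = 236.8 days.
Leg 3: γ = 1/√(1 − 0.221²) = 1/√0.9512 = 1.025; τ_3 = 243/1.025 = 237.0 days.
Total: 278.0 + 236.8 + 237.0 days.

τ = 752 days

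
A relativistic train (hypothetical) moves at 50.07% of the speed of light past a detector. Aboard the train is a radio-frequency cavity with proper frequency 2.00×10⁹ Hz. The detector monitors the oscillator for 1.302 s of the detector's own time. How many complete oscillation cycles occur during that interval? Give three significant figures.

β = 0.5007; γ = 1/√(1 − 0.5007²) = 1/√0.7493 = 1.155
During 1.302 s of lab time, the oscillator's proper time advances by τ = Δt/γ = 1.302/1.155 = 1.127 s = 1.127×10⁰ s.
N = f × τ = 2.00×10⁹ × 1.127×10⁰ = 2.254×10⁹.

N = 2.25×10⁹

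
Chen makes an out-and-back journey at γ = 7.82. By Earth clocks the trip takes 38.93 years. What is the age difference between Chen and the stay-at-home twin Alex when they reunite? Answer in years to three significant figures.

γ = 7.82
Chen's elapsed proper time: τ = 38.93/7.820 = 4.978 years.
Age gap = Δt − τ = 38.93 − 4.978 years.

Δt − τ = 34.0 years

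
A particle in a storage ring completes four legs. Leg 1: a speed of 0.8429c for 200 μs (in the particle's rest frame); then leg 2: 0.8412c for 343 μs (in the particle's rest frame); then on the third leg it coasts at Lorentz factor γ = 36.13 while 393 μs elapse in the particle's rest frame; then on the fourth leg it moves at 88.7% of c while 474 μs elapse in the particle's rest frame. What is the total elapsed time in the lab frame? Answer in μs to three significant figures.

Leg 1: γ = 1/√(1 − 0.8429²) = 1/√0.2895 = 1.858; Δt_1 = 1.858 × 200 = 371.7 μs.
Leg 2: γ = 1/√(1 − 0.8412²) = 1/√0.2924 = 1.849; Δt_2 = 1.849 × 343 = 634.3 μs.
Leg 3: γ = 36.13; Δt_3 = 36.13 × 393 = 1.420×10⁴ μs.
Leg 4: β = 0.887; γ = 1/√(1 − 0.887²) = 1/√0.2132 = 2.166; Δt_4 = 2.166 × 474 = 1026 μs.
Total: 371.7 + 634.3 + 1.420×10⁴ + 1026 μs.

Δt = 1.62×10⁴ μs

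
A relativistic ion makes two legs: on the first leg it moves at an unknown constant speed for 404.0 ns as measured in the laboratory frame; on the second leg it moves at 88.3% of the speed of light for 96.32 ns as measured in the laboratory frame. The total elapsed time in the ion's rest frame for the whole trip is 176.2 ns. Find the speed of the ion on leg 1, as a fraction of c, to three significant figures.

β = 0.946

Leg 1: speed unknown; τ_1 = 404.0/γ_1.
Leg 2: β = 0.883; γ = 1/√(1 − 0.883²) = 1/√0.2203 = 2.131; τ_2 = 96.32/2.131 = 45.21 ns.
Total proper time: τ_1 + 45.21 = 176.2, so τ_1 = 176.2 − 45.21 = 131.0 ns.
γ_1 = 404.0/131.0 = 3.084; β = √(1 − 1/γ²) = √0.8949.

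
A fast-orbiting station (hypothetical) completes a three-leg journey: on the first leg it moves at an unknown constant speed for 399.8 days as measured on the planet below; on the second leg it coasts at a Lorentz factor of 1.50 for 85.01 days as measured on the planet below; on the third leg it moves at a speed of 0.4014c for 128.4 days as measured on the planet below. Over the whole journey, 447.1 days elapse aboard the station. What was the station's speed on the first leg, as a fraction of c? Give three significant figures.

Leg 1: speed unknown; τ_1 = 399.8/γ_1.
Leg 2: γ = 1.50; τ_2 = 85.01/1.500 = 56.67 days.
Leg 3: γ = 1/√(1 − 0.4014²) = 1/√0.8389 = 1.092; τ_3 = 128.4/1.092 = 117.6 days.
Total proper time: τ_1 + 56.67 + 117.6 = 447.1, so τ_1 = 447.1 − 174.3 = 272.8 days.
γ_1 = 399.8/272.8 = 1.465; β = √(1 − 1/γ²) = √0.5343.

β = 0.731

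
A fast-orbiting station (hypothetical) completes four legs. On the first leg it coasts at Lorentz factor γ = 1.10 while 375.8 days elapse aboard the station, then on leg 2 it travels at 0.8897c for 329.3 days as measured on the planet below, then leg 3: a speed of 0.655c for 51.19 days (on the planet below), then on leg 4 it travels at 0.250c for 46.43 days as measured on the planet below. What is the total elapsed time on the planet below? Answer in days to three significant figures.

Δt = 840 days

Leg 1: γ = 1.10; Δt_1 = 1.100 × 375.8 = 413.4 days.
Leg 2: 329.3 days is already measured on the planet below.
Leg 3: 51.19 days is already measured on the planet below.
Leg 4: 46.43 days is already measured on the planet below.
Total: 413.4 + 329.3 + 51.19 + 46.43 days.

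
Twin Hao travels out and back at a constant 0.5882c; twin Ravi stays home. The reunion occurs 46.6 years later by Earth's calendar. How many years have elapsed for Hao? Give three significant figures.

γ = 1/√(1 − 0.5882²) = 1/√0.6540 = 1.237
Hao's clock measures proper time along the trip: τ = Δt/γ = 46.6/1.237 years.

τ = 37.7 years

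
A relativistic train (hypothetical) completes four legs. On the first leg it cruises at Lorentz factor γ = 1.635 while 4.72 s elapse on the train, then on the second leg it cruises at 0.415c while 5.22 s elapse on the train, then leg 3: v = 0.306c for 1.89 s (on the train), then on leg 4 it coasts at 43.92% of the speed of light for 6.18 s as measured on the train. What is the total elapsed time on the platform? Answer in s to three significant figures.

Leg 1: γ = 1.635; Δt_1 = 1.635 × 4.72 = 7.717 s.
Leg 2: γ = 1/√(1 − 0.415²) = 1/√0.8278 = 1.099; Δt_2 = 1.099 × 5.22 = 5.737 s.
Leg 3: γ = 1/√(1 − 0.306²) = 1/√0.9064 = 1.050; Δt_3 = 1.050 × 1.89 = 1.985 s.
Leg 4: β = 0.4392; γ = 1/√(1 − 0.4392²) = 1/√0.8071 = 1.113; Δt_4 = 1.113 × 6.18 = 6.879 s.
Total: 7.717 + 5.737 + 1.985 + 6.879 s.

Δt = 22.3 s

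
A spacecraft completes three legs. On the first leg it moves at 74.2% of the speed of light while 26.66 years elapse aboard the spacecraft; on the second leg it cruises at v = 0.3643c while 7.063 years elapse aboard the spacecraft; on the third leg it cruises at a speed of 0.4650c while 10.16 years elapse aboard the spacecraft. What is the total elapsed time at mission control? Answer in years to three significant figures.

Leg 1: β = 0.742; γ = 1/√(1 − 0.742²) = 1/√0.4494 = 1.492; Δt_1 = 1.492 × 26.66 = 39.77 years.
Leg 2: γ = 1/√(1 − 0.3643²) = 1/√0.8673 = 1.074; Δt_2 = 1.074 × 7.063 = 7.584 years.
Leg 3: γ = 1/√(1 − 0.4650²) = 1/√0.7838 = 1.130; Δt_3 = 1.130 × 10.16 = 11.48 years.
Total: 39.77 + 7.584 + 11.48 years.

Δt = 58.8 years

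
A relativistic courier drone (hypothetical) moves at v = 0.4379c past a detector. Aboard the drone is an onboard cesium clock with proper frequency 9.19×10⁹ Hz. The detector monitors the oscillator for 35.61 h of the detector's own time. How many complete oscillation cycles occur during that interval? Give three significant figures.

N = 1.06×10¹⁵

γ = 1/√(1 − 0.4379²) = 1/√0.8082 = 1.112
During 35.61 h of lab time, the oscillator's proper time advances by τ = Δt/γ = 35.61/1.112 = 32.01 h = 1.153×10⁵ s.
N = f × τ = 9.19×10⁹ × 1.153×10⁵ = 1.059×10¹⁵.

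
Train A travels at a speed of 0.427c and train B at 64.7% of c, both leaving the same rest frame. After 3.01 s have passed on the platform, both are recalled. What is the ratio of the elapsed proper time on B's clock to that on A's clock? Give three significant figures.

τ_B/τ_A = 0.843

A: γ = 1/√(1 − 0.427²) = 1/√0.8177 = 1.106. B: β = 0.647; γ = 1/√(1 − 0.647²) = 1/√0.5814 = 1.311.
τ_A/τ_B = γ_B/γ_A = 1.311/1.106 = 1.186, so τ_B/τ_A = 0.8432.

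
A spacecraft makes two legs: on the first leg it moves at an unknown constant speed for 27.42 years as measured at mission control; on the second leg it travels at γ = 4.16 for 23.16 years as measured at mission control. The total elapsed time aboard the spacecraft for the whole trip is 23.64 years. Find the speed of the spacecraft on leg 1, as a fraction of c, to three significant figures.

β = 0.752

Leg 1: speed unknown; τ_1 = 27.42/γ_1.
Leg 2: γ = 4.16; τ_2 = 23.16/4.160 = 5.567 years.
Total proper time: τ_1 + 5.567 = 23.64, so τ_1 = 23.64 − 5.567 = 18.07 years.
γ_1 = 27.42/18.07 = 1.517; β = √(1 − 1/γ²) = √0.5656.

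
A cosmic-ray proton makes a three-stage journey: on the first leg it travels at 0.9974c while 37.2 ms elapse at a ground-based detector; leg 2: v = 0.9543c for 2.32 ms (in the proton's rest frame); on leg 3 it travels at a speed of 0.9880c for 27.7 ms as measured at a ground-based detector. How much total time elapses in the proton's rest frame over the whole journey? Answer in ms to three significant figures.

Leg 1: γ = 1/√(1 − 0.9974²) = 1/√0.005193 = 13.88; τ_1 = 37.2/13.88 = 2.681 ms.
Leg 2: 2.32 ms is already measured in the proton's rest frame.
Leg 3: γ = 1/√(1 − 0.9880²) = 1/√0.02386 = 6.474; τ_3 = 27.7/6.474 = 4.278 ms.
Total: 2.681 + 2.320 + 4.278 ms.

τ = 9.28 ms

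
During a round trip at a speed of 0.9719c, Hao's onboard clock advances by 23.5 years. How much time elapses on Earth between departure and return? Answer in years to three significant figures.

γ = 1/√(1 − 0.9719²) = 1/√0.05541 = 4.248
Earth-frame duration is the dilated interval: Δt = γτ = 4.248 × 23.5 years.

Δt = 99.8 years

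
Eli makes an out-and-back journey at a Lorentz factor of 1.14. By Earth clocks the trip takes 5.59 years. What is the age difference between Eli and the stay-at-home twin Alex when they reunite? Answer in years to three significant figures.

γ = 1.14
Eli's elapsed proper time: τ = 5.59/1.140 = 4.904 years.
Age gap = Δt − τ = 5.59 − 4.904 years.

Δt − τ = 0.686 years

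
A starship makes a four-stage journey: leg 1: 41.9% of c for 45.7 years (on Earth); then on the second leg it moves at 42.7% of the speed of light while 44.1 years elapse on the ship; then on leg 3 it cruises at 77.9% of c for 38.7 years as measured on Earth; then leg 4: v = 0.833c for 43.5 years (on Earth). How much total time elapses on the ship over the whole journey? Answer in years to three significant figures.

τ = 134 years

Leg 1: β = 0.419; γ = 1/√(1 − 0.419²) = 1/√0.8244 = 1.101; τ_1 = 45.7/1.101 = 41.49 years.
Leg 2: 44.1 years is already measured on the ship.
Leg 3: β = 0.779; γ = 1/√(1 − 0.779²) = 1/√0.3932 = 1.595; τ_3 = 38.7/1.595 = 24.27 years.
Leg 4: γ = 1/√(1 − 0.833²) = 1/√0.3061 = 1.807; τ_4 = 43.5/1.807 = 24.07 years.
Total: 41.49 + 44.10 + 24.27 + 24.07 years.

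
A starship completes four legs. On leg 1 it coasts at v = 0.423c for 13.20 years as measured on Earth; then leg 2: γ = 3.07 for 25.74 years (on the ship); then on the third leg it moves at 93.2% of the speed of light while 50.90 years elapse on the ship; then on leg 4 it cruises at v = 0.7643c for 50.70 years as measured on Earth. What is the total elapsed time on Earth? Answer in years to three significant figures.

Leg 1: 13.20 years is already measured on Earth.
Leg 2: γ = 3.07; Δt_2 = 3.070 × 25.74 = 79.02 years.
Leg 3: β = 0.932; γ = 1/√(1 − 0.932²) = 1/√0.1314 = 2.759; Δt_3 = 2.759 × 50.90 = 140.4 years.
Leg 4: 50.70 years is already measured on Earth.
Total: 13.20 + 79.02 + 140.4 + 50.70 years.

Δt = 283 years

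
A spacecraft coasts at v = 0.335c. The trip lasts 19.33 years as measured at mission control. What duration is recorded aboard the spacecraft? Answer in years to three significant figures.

γ = 1/√(1 − 0.335²) = 1/√0.8878 = 1.061
The interval measured at mission control is the dilated one; the clock aboard the spacecraft measures the proper time τ = Δt/γ = 19.33/1.061 years.

τ = 18.2 years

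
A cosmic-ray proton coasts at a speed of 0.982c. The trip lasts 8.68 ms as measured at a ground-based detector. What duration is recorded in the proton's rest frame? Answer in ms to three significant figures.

τ = 1.64 ms

γ = 1/√(1 − 0.982²) = 1/√0.03568 = 5.294
The interval measured at a ground-based detector is the dilated one; the clock in the proton's rest frame measures the proper time τ = Δt/γ = 8.68/5.294 ms.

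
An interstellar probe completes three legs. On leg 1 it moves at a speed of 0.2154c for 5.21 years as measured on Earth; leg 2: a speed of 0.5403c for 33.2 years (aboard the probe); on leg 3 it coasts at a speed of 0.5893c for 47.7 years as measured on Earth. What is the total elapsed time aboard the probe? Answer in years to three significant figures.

τ = 76.8 years

Leg 1: γ = 1/√(1 − 0.2154²) = 1/√0.9536 = 1.024; τ_1 = 5.21/1.024 = 5.088 years.
Leg 2: 33.2 years is already measured aboard the probe.
Leg 3: γ = 1/√(1 − 0.5893²) = 1/√0.6527 = 1.238; τ_3 = 47.7/1.238 = 38.54 years.
Total: 5.088 + 33.20 + 38.54 years.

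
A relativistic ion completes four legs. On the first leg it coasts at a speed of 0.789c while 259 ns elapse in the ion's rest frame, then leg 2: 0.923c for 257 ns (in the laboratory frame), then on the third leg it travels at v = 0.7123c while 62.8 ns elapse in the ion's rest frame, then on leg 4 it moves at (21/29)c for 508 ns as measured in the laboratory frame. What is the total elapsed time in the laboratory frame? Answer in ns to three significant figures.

Δt = 1280 ns

Leg 1: γ = 1/√(1 − 0.789²) = 1/√0.3775 = 1.628; Δt_1 = 1.628 × 259 = 421.6 ns.
Leg 2: 257 ns is already measured in the laboratory frame.
Leg 3: γ = 1/√(1 − 0.7123²) = 1/√0.4926 = 1.425; Δt_3 = 1.425 × 62.8 = 89.47 ns.
Leg 4: 508 ns is already measured in the laboratory frame.
Total: 421.6 + 257.0 + 89.47 + 508.0 ns.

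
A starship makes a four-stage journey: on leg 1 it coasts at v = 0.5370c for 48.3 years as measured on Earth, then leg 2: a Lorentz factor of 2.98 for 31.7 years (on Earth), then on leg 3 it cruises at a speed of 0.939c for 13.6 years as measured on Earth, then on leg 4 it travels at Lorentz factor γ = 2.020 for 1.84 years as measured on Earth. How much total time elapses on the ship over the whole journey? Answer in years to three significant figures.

τ = 57.0 years

Leg 1: γ = 1/√(1 − 0.5370²) = 1/√0.7116 = 1.185; τ_1 = 48.3/1.185 = 40.75 years.
Leg 2: γ = 2.98; τ_2 = 31.7/2.980 = 10.64 years.
Leg 3: γ = 1/√(1 − 0.939²) = 1/√0.1183 = 2.908; τ_3 = 13.6/2.908 = 4.677 years.
Leg 4: γ = 2.020; τ_4 = 1.84/2.020 = 0.9109 years.
Total: 40.75 + 10.64 + 4.677 + 0.9109 years.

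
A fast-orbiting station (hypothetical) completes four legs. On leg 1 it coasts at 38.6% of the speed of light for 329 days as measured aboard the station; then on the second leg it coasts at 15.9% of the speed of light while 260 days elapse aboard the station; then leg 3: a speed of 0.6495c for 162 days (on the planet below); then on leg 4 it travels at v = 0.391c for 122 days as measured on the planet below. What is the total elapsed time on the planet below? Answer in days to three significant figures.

Δt = 904 days

Leg 1: β = 0.386; γ = 1/√(1 − 0.386²) = 1/√0.8510 = 1.084; Δt_1 = 1.084 × 329 = 356.6 days.
Leg 2: β = 0.159; γ = 1/√(1 − 0.159²) = 1/√0.9747 = 1.013; Δt_2 = 1.013 × 260 = 263.4 days.
Leg 3: 162 days is already measured on the planet below.
Leg 4: 122 days is already measured on the planet below.
Total: 356.6 + 263.4 + 162.0 + 122.0 days.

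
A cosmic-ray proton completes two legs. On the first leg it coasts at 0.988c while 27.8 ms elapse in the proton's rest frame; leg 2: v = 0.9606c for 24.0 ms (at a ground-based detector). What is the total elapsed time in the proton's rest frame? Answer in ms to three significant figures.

τ = 34.5 ms

Leg 1: 27.8 ms is already measured in the proton's rest frame.
Leg 2: γ = 1/√(1 − 0.9606²) = 1/√0.07725 = 3.598; τ_2 = 24.0/3.598 = 6.670 ms.
Total: 27.80 + 6.670 ms.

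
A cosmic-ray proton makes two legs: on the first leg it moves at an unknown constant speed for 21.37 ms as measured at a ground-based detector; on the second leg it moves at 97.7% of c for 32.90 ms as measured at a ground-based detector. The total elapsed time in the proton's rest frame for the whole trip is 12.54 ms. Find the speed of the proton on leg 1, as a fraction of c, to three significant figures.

β = 0.966

Leg 1: speed unknown; τ_1 = 21.37/γ_1.
Leg 2: β = 0.977; γ = 1/√(1 − 0.977²) = 1/√0.04547 = 4.690; τ_2 = 32.90/4.690 = 7.016 ms.
Total proper time: τ_1 + 7.016 = 12.54, so τ_1 = 12.54 − 7.016 = 5.524 ms.
γ_1 = 21.37/5.524 = 3.868; β = √(1 − 1/γ²) = √0.9332.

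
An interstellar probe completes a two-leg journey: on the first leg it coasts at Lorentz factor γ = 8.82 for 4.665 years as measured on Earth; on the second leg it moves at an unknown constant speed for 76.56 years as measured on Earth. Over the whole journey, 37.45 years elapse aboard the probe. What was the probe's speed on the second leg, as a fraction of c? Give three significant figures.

Leg 1: γ = 8.82; τ_1 = 4.665/8.820 = 0.5289 years.
Leg 2: speed unknown; τ_2 = 76.56/γ_2.
Total proper time: 0.5289 + τ_2 = 37.45, so τ_2 = 37.45 − 0.5289 = 36.92 years.
γ_2 = 76.56/36.92 = 2.074; β = √(1 − 1/γ²) = √0.7674.

β = 0.876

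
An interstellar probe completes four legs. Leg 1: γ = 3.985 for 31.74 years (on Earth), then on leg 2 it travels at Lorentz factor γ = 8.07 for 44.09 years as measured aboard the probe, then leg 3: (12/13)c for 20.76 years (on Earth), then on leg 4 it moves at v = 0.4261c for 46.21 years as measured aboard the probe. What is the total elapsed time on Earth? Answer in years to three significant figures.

Leg 1: 31.74 years is already measured on Earth.
Leg 2: γ = 8.07; Δt_2 = 8.070 × 44.09 = 355.8 years.
Leg 3: 20.76 years is already measured on Earth.
Leg 4: γ = 1/√(1 − 0.4261²) = 1/√0.8184 = 1.105; Δt_4 = 1.105 × 46.21 = 51.08 years.
Total: 31.74 + 355.8 + 20.76 + 51.08 years.

Δt = 459 years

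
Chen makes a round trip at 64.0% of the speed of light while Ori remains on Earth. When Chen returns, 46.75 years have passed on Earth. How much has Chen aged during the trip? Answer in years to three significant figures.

β = 0.640; γ = 1/√(1 − 0.640²) = 1/√0.5904 = 1.301
Chen's clock measures proper time along the trip: τ = Δt/γ = 46.75/1.301 years.

τ = 35.9 years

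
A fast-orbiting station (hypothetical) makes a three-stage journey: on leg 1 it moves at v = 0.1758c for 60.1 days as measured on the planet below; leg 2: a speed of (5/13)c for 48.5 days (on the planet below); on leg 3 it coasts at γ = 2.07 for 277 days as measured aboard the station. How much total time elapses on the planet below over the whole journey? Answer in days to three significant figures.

Leg 1: 60.1 days is already measured on the planet below.
Leg 2: 48.5 days is already measured on the planet below.
Leg 3: γ = 2.07; Δt_3 = 2.070 × 277 = 573.4 days.
Total: 60.10 + 48.50 + 573.4 days.

Δt = 682 days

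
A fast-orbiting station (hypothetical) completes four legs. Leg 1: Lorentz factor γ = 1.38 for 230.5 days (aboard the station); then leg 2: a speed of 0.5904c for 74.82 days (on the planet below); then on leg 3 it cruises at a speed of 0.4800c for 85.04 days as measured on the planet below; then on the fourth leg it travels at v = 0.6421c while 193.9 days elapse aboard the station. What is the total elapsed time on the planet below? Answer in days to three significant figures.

Δt = 731 days

Leg 1: γ = 1.38; Δt_1 = 1.380 × 230.5 = 318.1 days.
Leg 2: 74.82 days is already measured on the planet below.
Leg 3: 85.04 days is already measured on the planet below.
Leg 4: γ = 1/√(1 − 0.6421²) = 1/√0.5877 = 1.304; Δt_4 = 1.304 × 193.9 = 252.9 days.
Total: 318.1 + 74.82 + 85.04 + 252.9 days.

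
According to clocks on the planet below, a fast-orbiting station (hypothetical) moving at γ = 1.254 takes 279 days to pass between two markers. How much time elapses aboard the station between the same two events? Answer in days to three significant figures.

γ = 1.254
The interval measured on the planet below is the dilated one; the clock aboard the station measures the proper time τ = Δt/γ = 279/1.254 days.

τ = 222 days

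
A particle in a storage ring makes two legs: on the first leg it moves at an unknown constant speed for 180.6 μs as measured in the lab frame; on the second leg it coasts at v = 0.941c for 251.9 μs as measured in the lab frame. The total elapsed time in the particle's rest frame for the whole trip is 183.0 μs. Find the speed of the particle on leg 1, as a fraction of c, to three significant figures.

Leg 1: speed unknown; τ_1 = 180.6/γ_1.
Leg 2: γ = 1/√(1 − 0.941²) = 1/√0.1145 = 2.955; τ_2 = 251.9/2.955 = 85.24 μs.
Total proper time: τ_1 + 85.24 = 183.0, so τ_1 = 183.0 − 85.24 = 97.76 μs.
γ_1 = 180.6/97.76 = 1.847; β = √(1 − 1/γ²) = √0.7070.

β = 0.841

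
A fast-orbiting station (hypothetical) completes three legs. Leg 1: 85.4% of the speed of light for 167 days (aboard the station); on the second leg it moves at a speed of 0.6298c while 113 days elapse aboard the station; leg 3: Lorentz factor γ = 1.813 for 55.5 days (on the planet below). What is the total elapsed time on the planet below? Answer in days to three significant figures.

Δt = 522 days

Leg 1: β = 0.854; γ = 1/√(1 − 0.854²) = 1/√0.2707 = 1.922; Δt_1 = 1.922 × 167 = 321.0 days.
Leg 2: γ = 1/√(1 − 0.6298²) = 1/√0.6034 = 1.287; Δt_2 = 1.287 × 113 = 145.5 days.
Leg 3: 55.5 days is already measured on the planet below.
Total: 321.0 + 145.5 + 55.50 days.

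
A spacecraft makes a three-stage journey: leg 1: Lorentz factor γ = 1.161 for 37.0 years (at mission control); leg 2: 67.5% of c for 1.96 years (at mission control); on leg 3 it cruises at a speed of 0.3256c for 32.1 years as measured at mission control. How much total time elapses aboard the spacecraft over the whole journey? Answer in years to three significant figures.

Leg 1: γ = 1.161; τ_1 = 37.0/1.161 = 31.87 years.
Leg 2: β = 0.675; γ = 1/√(1 − 0.675²) = 1/√0.5444 = 1.355; τ_2 = 1.96/1.355 = 1.446 years.
Leg 3: γ = 1/√(1 − 0.3256²) = 1/√0.8940 = 1.058; τ_3 = 32.1/1.058 = 30.35 years.
Total: 31.87 + 1.446 + 30.35 years.

τ = 63.7 years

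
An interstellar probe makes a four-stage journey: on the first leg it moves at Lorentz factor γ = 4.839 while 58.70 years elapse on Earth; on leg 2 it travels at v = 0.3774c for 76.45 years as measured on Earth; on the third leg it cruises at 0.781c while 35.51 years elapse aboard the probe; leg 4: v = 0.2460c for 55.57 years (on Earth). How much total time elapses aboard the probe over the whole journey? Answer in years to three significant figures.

τ = 172 years

Leg 1: γ = 4.839; τ_1 = 58.70/4.839 = 12.13 years.
Leg 2: γ = 1/√(1 − 0.3774²) = 1/√0.8576 = 1.080; τ_2 = 76.45/1.080 = 70.80 years.
Leg 3: 35.51 years is already measured aboard the probe.
Leg 4: γ = 1/√(1 − 0.2460²) = 1/√0.9395 = 1.032; τ_4 = 55.57/1.032 = 53.86 years.
Total: 12.13 + 70.80 + 35.51 + 53.86 years.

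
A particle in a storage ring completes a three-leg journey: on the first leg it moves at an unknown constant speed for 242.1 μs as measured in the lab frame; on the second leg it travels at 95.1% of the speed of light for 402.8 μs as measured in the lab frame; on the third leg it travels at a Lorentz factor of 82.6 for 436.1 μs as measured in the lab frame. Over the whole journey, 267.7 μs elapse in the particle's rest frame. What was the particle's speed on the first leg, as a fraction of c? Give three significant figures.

Leg 1: speed unknown; τ_1 = 242.1/γ_1.
Leg 2: β = 0.951; γ = 1/√(1 − 0.951²) = 1/√0.09560 = 3.234; τ_2 = 402.8/3.234 = 124.5 μs.
Leg 3: γ = 82.6; τ_3 = 436.1/82.60 = 5.280 μs.
Total proper time: τ_1 + 124.5 + 5.280 = 267.7, so τ_1 = 267.7 − 129.8 = 137.9 μs.
γ_1 = 242.1/137.9 = 1.756; β = √(1 − 1/γ²) = √0.6757.

β = 0.822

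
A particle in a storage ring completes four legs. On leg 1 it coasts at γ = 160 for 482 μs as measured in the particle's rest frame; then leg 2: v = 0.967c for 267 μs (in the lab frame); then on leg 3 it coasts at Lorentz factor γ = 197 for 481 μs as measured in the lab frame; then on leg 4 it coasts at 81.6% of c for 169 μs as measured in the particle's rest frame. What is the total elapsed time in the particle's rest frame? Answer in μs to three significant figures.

τ = 721 μs

Leg 1: 482 μs is already measured in the particle's rest frame.
Leg 2: γ = 1/√(1 − 0.967²) = 1/√0.06491 = 3.925; τ_2 = 267/3.925 = 68.03 μs.
Leg 3: γ = 197; τ_3 = 481/197.0 = 2.442 μs.
Leg 4: 169 μs is already measured in the particle's rest frame.
Total: 482.0 + 68.03 + 2.442 + 169.0 μs.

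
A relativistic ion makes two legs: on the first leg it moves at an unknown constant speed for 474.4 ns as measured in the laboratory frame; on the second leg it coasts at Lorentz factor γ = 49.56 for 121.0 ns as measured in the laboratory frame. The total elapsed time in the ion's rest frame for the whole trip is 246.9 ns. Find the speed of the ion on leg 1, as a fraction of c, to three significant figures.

β = 0.857

Leg 1: speed unknown; τ_1 = 474.4/γ_1.
Leg 2: γ = 49.56; τ_2 = 121.0/49.56 = 2.441 ns.
Total proper time: τ_1 + 2.441 = 246.9, so τ_1 = 246.9 − 2.441 = 244.5 ns.
γ_1 = 474.4/244.5 = 1.941; β = √(1 − 1/γ²) = √0.7345.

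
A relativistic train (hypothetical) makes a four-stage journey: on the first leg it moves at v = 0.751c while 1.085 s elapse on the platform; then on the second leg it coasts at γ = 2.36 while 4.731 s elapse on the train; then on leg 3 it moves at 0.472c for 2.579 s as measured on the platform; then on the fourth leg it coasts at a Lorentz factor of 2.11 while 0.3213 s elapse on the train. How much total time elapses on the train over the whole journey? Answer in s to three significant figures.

Leg 1: γ = 1/√(1 − 0.751²) = 1/√0.4360 = 1.514; τ_1 = 1.085/1.514 = 0.7164 s.
Leg 2: 4.731 s is already measured on the train.
Leg 3: γ = 1/√(1 − 0.472²) = 1/√0.7772 = 1.134; τ_3 = 2.579/1.134 = 2.274 s.
Leg 4: 0.3213 s is already measured on the train.
Total: 0.7164 + 4.731 + 2.274 + 0.3213 s.

τ = 8.04 s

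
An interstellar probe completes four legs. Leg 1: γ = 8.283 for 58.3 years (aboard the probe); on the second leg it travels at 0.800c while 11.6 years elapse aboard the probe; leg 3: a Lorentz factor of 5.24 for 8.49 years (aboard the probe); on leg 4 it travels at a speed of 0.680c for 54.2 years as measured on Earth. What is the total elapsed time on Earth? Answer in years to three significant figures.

Δt = 601 years

Leg 1: γ = 8.283; Δt_1 = 8.283 × 58.3 = 482.9 years.
Leg 2: γ = 1/√(1 − 0.800²) = 5/3 ≈ 1.667; Δt_2 = 1.667 × 11.6 = 19.33 years.
Leg 3: γ = 5.24; Δt_3 = 5.240 × 8.49 = 44.49 years.
Leg 4: 54.2 years is already measured on Earth.
Total: 482.9 + 19.33 + 44.49 + 54.20 years.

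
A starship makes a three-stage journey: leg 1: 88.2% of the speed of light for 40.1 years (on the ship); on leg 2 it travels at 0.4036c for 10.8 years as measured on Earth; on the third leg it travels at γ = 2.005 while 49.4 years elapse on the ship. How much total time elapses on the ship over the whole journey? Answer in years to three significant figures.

τ = 99.4 years

Leg 1: 40.1 years is already measured on the ship.
Leg 2: γ = 1/√(1 − 0.4036²) = 1/√0.8371 = 1.093; τ_2 = 10.8/1.093 = 9.881 years.
Leg 3: 49.4 years is already measured on the ship.
Total: 40.10 + 9.881 + 49.40 years.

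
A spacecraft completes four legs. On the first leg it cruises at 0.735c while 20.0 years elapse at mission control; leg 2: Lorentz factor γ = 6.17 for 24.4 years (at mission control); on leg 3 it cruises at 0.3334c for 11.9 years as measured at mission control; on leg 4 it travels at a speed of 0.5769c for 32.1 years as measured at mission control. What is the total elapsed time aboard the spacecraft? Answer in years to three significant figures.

Leg 1: γ = 1/√(1 − 0.735²) = 1/√0.4598 = 1.475; τ_1 = 20.0/1.475 = 13.56 years.
Leg 2: γ = 6.17; τ_2 = 24.4/6.170 = 3.955 years.
Leg 3: γ = 1/√(1 − 0.3334²) = 1/√0.8888 = 1.061; τ_3 = 11.9/1.061 = 11.22 years.
Leg 4: γ = 1/√(1 − 0.5769²) = 1/√0.6672 = 1.224; τ_4 = 32.1/1.224 = 26.22 years.
Total: 13.56 + 3.955 + 11.22 + 26.22 years.

τ = 55.0 years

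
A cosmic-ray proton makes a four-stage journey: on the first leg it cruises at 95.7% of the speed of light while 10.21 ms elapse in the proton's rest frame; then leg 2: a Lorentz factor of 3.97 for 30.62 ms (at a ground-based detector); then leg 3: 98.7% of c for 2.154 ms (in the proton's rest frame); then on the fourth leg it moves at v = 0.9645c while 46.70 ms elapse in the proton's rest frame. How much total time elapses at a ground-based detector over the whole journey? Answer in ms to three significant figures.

Δt = 256 ms

Leg 1: β = 0.957; γ = 1/√(1 − 0.957²) = 1/√0.08415 = 3.447; Δt_1 = 3.447 × 10.21 = 35.20 ms.
Leg 2: 30.62 ms is already measured at a ground-based detector.
Leg 3: β = 0.987; γ = 1/√(1 − 0.987²) = 1/√0.02583 = 6.222; Δt_3 = 6.222 × 2.154 = 13.40 ms.
Leg 4: γ = 1/√(1 − 0.9645²) = 1/√0.06974 = 3.787; Δt_4 = 3.787 × 46.70 = 176.8 ms.
Total: 35.20 + 30.62 + 13.40 + 176.8 ms.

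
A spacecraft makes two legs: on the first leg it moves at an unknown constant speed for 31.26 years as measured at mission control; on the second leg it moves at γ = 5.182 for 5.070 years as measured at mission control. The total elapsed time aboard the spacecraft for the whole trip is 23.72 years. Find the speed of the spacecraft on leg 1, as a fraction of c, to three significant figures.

Leg 1: speed unknown; τ_1 = 31.26/γ_1.
Leg 2: γ = 5.182; τ_2 = 5.070/5.182 = 0.9784 years.
Total proper time: τ_1 + 0.9784 = 23.72, so τ_1 = 23.72 − 0.9784 = 22.74 years.
γ_1 = 31.26/22.74 = 1.375; β = √(1 − 1/γ²) = √0.4707.

β = 0.686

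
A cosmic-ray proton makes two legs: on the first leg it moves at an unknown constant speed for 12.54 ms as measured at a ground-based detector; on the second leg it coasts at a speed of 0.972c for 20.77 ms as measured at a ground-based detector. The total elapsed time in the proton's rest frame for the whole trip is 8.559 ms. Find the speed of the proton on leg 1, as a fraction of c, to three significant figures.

Leg 1: speed unknown; τ_1 = 12.54/γ_1.
Leg 2: γ = 1/√(1 − 0.972²) = 1/√0.05522 = 4.256; τ_2 = 20.77/4.256 = 4.881 ms.
Total proper time: τ_1 + 4.881 = 8.559, so τ_1 = 8.559 − 4.881 = 3.678 ms.
γ_1 = 12.54/3.678 = 3.409; β = √(1 − 1/γ²) = √0.9140.

β = 0.956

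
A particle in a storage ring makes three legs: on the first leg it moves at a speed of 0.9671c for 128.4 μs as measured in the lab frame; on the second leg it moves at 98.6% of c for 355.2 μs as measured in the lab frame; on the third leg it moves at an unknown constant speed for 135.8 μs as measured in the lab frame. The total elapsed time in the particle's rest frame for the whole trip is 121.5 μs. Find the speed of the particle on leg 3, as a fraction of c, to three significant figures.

β = 0.976

Leg 1: γ = 1/√(1 − 0.9671²) = 1/√0.06472 = 3.931; τ_1 = 128.4/3.931 = 32.66 μs.
Leg 2: β = 0.986; γ = 1/√(1 − 0.986²) = 1/√0.02780 = 5.997; τ_2 = 355.2/5.997 = 59.23 μs.
Leg 3: speed unknown; τ_3 = 135.8/γ_3.
Total proper time: 32.66 + 59.23 + τ_3 = 121.5, so τ_3 = 121.5 − 91.89 = 29.61 μs.
γ_3 = 135.8/29.61 = 4.587; β = √(1 − 1/γ²) = √0.9525.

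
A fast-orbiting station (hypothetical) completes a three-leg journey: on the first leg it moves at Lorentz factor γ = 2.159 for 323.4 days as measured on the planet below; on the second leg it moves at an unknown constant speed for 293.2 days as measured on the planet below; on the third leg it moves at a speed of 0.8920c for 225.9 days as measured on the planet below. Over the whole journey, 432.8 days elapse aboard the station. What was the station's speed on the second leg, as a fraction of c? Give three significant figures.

β = 0.787

Leg 1: γ = 2.159; τ_1 = 323.4/2.159 = 149.8 days.
Leg 2: speed unknown; τ_2 = 293.2/γ_2.
Leg 3: γ = 1/√(1 − 0.8920²) = 1/√0.2043 = 2.212; τ_3 = 225.9/2.212 = 102.1 days.
Total proper time: 149.8 + τ_2 + 102.1 = 432.8, so τ_2 = 432.8 − 251.9 = 180.9 days.
γ_2 = 293.2/180.9 = 1.621; β = √(1 − 1/γ²) = √0.6194.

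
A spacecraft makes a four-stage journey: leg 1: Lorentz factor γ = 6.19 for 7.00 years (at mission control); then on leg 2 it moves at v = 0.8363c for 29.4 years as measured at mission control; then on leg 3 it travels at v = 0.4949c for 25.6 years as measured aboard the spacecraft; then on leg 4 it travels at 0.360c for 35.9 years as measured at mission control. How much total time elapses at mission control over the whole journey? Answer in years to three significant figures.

Δt = 102 years

Leg 1: 7.00 years is already measured at mission control.
Leg 2: 29.4 years is already measured at mission control.
Leg 3: γ = 1/√(1 − 0.4949²) = 1/√0.7551 = 1.151; Δt_3 = 1.151 × 25.6 = 29.46 years.
Leg 4: 35.9 years is already measured at mission control.
Total: 7.000 + 29.40 + 29.46 + 35.90 years.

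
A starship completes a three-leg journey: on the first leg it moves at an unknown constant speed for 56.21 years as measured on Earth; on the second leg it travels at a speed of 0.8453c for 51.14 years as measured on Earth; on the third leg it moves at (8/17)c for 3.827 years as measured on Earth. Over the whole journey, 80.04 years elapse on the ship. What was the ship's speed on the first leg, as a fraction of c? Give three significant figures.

β = 0.479

Leg 1: speed unknown; τ_1 = 56.21/γ_1.
Leg 2: γ = 1/√(1 − 0.8453²) = 1/√0.2855 = 1.872; τ_2 = 51.14/1.872 = 27.32 years.
Leg 3: γ = 1/√(1 − (8/17)²) = 17/15 ≈ 1.133; τ_3 = 3.827/1.133 = 3.377 years.
Total proper time: τ_1 + 27.32 + 3.377 = 80.04, so τ_1 = 80.04 − 30.70 = 49.34 years.
γ_1 = 56.21/49.34 = 1.139; β = √(1 − 1/γ²) = √0.2295.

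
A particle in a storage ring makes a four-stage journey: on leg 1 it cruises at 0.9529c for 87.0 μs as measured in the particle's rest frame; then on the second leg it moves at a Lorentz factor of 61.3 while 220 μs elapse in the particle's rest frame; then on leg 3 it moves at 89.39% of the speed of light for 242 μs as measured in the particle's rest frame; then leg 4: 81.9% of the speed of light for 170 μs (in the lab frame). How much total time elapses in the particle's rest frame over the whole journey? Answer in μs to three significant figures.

τ = 647 μs

Leg 1: 87.0 μs is already measured in the particle's rest frame.
Leg 2: 220 μs is already measured in the particle's rest frame.
Leg 3: 242 μs is already measured in the particle's rest frame.
Leg 4: β = 0.819; γ = 1/√(1 − 0.819²) = 1/√0.3292 = 1.743; τ_4 = 170/1.743 = 97.54 μs.
Total: 87.00 + 220.0 + 242.0 + 97.54 μs.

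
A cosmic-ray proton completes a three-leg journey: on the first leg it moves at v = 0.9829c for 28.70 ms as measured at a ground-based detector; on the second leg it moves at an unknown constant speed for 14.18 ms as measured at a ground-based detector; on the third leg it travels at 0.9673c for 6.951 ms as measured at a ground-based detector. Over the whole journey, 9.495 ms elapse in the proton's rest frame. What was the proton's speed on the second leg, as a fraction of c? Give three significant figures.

Leg 1: γ = 1/√(1 − 0.9829²) = 1/√0.03391 = 5.431; τ_1 = 28.70/5.431 = 5.285 ms.
Leg 2: speed unknown; τ_2 = 14.18/γ_2.
Leg 3: γ = 1/√(1 − 0.9673²) = 1/√0.06433 = 3.943; τ_3 = 6.951/3.943 = 1.763 ms.
Total proper time: 5.285 + τ_2 + 1.763 = 9.495, so τ_2 = 9.495 − 7.048 = 2.447 ms.
γ_2 = 14.18/2.447 = 5.794; β = √(1 − 1/γ²) = √0.9702.

β = 0.985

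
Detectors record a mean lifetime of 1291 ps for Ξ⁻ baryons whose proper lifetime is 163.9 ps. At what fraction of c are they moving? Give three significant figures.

γ = Δt/τ₀ = 1291/163.9 = 7.877
β = √(1 − 1/γ²) = √(1 − 0.01612) = √0.9839

v = 0.992c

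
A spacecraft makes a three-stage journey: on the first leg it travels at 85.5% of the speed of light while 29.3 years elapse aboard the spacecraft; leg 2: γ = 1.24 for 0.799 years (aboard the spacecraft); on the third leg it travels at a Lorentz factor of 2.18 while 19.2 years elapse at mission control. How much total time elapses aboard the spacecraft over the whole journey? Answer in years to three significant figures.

τ = 38.9 years

Leg 1: 29.3 years is already measured aboard the spacecraft.
Leg 2: 0.799 years is already measured aboard the spacecraft.
Leg 3: γ = 2.18; τ_3 = 19.2/2.180 = 8.807 years.
Total: 29.30 + 0.7990 + 8.807 years.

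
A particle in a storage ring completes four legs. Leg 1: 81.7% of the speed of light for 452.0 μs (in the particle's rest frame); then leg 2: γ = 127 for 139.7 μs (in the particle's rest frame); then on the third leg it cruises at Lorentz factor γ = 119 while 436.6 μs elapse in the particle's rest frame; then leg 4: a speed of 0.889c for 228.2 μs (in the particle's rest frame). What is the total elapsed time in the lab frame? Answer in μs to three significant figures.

Δt = 7.10×10⁴ μs

Leg 1: β = 0.817; γ = 1/√(1 − 0.817²) = 1/√0.3325 = 1.734; Δt_1 = 1.734 × 452.0 = 783.9 μs.
Leg 2: γ = 127; Δt_2 = 127.0 × 139.7 = 1.774×10⁴ μs.
Leg 3: γ = 119; Δt_3 = 119.0 × 436.6 = 5.196×10⁴ μs.
Leg 4: γ = 1/√(1 − 0.889²) = 1/√0.2097 = 2.184; Δt_4 = 2.184 × 228.2 = 498.4 μs.
Total: 783.9 + 1.774×10⁴ + 5.196×10⁴ + 498.4 μs.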